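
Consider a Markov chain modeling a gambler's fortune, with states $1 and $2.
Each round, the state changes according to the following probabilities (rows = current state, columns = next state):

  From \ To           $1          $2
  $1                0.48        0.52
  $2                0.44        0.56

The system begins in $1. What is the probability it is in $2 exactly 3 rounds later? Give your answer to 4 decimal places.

Propagate the distribution vector 3 rounds from $1.
After 0 rounds: (1.0000, 0.0000)
After 1 round: (0.4800, 0.5200)
After 2 rounds: (0.4592, 0.5408)
After 3 rounds: (0.4584, 0.5416)
P(in $2 after 3 rounds) = 0.5416

0.5416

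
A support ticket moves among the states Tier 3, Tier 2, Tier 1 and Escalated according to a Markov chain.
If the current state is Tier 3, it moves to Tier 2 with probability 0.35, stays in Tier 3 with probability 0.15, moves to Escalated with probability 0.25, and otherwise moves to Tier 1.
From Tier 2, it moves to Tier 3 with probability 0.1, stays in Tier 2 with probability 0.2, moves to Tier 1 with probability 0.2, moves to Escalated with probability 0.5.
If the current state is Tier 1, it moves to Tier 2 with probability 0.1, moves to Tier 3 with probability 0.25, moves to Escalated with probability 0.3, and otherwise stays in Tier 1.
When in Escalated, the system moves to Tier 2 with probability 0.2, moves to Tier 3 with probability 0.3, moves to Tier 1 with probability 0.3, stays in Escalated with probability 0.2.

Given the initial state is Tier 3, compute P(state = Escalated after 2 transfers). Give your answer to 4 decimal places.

Propagate the distribution vector 2 transfers from Tier 3.
After 0 transfers: (1.0000, 0.0000, 0.0000, 0.0000)
After 1 transfer: (0.1500, 0.3500, 0.2500, 0.2500)
After 2 transfers: (0.1950, 0.1975, 0.2700, 0.3375)
P(in Escalated after 2 transfers) = 0.3375

0.3375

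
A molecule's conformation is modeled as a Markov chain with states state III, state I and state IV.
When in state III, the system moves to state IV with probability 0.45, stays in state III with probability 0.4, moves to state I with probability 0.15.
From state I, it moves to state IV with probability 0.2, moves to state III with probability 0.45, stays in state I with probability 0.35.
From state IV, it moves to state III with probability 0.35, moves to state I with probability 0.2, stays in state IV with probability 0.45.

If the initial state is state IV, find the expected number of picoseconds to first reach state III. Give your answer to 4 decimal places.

Let t(s) be the expected number of picoseconds to first reach state III from state s, with t(state III) = 0. Conditioning on the first picosecond:
t(state I) = 1 + 0.35·t(state I) + 0.2·t(state IV)
t(state IV) = 1 + 0.2·t(state I) + 0.45·t(state IV)
Solving: t(state I) = 2.3622, t(state IV) = 2.6772.
Expected picoseconds from state IV to state III: 2.6772.

2.6772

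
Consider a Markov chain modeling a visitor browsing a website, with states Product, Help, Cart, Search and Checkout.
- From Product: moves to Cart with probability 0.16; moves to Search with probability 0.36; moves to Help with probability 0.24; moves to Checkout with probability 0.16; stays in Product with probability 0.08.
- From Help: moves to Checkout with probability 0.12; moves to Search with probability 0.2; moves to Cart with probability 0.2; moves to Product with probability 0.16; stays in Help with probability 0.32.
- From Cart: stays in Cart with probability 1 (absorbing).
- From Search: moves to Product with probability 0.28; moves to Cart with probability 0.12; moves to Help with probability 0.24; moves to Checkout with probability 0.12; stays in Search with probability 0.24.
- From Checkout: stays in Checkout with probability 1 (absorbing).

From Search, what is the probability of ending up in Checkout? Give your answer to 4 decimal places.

Let h(s) be the probability of absorption at Checkout starting from transient state s. Then h(Checkout) = 1 and h(Cart) = 0. By first-step analysis:
h(Product) = 0.08·h(Product) + 0.24·h(Help) + 0.16·0 + 0.36·h(Search) + 0.16·1
h(Help) = 0.16·h(Product) + 0.32·h(Help) + 0.2·0 + 0.2·h(Search) + 0.12·1
h(Search) = 0.28·h(Product) + 0.24·h(Help) + 0.12·0 + 0.24·h(Search) + 0.12·1
Solving: h(Product) = 0.4649, h(Help) = 0.4219, h(Search) = 0.4624.
Starting from Search, the probability is 0.4624.

0.4624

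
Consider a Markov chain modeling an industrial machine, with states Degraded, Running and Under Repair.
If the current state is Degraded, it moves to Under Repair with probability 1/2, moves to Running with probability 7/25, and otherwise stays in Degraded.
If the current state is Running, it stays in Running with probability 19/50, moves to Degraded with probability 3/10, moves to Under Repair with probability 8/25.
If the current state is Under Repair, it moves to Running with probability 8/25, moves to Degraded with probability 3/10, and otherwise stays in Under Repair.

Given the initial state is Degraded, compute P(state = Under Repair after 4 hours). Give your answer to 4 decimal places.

0.3936

Propagate the distribution vector 4 hours from Degraded.
After 0 hours: (1.0000, 0.0000, 0.0000)
After 1 hour: (0.2200, 0.2800, 0.5000)
After 2 hours: (0.2824, 0.3280, 0.3896)
After 3 hours: (0.2774, 0.3284, 0.3942)
After 4 hours: (0.2778, 0.3286, 0.3936)
P(in Under Repair after 4 hours) = 0.3936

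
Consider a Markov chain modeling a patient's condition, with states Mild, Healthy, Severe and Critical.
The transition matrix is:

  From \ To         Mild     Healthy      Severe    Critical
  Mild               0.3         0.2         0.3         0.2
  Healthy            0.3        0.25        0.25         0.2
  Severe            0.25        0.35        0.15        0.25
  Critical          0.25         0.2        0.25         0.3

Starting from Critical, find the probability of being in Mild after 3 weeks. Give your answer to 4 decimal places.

0.2760

Propagate the distribution vector 3 weeks from Critical.
After 0 weeks: (0.0000, 0.0000, 0.0000, 1.0000)
After 1 week: (0.2500, 0.2000, 0.2500, 0.3000)
After 2 weeks: (0.2725, 0.2475, 0.2375, 0.2425)
After 3 weeks: (0.2760, 0.2480, 0.2399, 0.2361)
P(in Mild after 3 weeks) = 0.2760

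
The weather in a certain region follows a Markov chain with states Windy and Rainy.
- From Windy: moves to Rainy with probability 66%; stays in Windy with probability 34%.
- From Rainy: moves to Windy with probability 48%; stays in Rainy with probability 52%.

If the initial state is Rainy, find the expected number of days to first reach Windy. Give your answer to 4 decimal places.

Let t(s) be the expected number of days to first reach Windy from state s, with t(Windy) = 0. Conditioning on the first day:
t(Rainy) = 1 + 0.52·t(Rainy)
Solving: t(Rainy) = 2.0833.
Expected days from Rainy to Windy: 2.0833.

2.0833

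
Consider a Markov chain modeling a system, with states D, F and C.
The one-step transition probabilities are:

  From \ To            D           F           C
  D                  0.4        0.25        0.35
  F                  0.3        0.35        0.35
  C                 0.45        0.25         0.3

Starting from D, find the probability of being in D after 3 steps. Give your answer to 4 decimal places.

0.3891

Propagate the distribution vector 3 steps from D.
After 0 steps: (1.0000, 0.0000, 0.0000)
After 1 step: (0.4000, 0.2500, 0.3500)
After 2 steps: (0.3925, 0.2750, 0.3325)
After 3 steps: (0.3891, 0.2775, 0.3334)
P(in D after 3 steps) = 0.3891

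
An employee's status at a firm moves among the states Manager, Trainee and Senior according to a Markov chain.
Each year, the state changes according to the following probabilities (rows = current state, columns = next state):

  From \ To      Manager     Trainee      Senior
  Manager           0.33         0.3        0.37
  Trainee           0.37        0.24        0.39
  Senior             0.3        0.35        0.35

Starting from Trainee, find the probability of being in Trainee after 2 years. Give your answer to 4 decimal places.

Sum over the intermediate state after 1 year:
P = P(Trainee→Manager)·P(Manager→Trainee) + P(Trainee→Trainee)·P(Trainee→Trainee) + P(Trainee→Senior)·P(Senior→Trainee)
  = 0.37×0.3 + 0.24×0.24 + 0.39×0.35
  = 0.1110 + 0.0576 + 0.1365 = 0.3051

0.3051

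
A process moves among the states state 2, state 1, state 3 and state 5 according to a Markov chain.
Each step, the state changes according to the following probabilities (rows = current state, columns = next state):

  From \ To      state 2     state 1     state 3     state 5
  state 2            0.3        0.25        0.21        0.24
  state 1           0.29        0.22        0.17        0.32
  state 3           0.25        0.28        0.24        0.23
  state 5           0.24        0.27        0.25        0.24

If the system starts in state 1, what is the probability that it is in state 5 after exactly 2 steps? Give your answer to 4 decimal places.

Propagate the distribution vector 2 steps from state 1.
After 0 steps: (0.0000, 1.0000, 0.0000, 0.0000)
After 1 step: (0.2900, 0.2200, 0.1700, 0.3200)
After 2 steps: (0.2701, 0.2549, 0.2191, 0.2559)
P(in state 5 after 2 steps) = 0.2559

0.2559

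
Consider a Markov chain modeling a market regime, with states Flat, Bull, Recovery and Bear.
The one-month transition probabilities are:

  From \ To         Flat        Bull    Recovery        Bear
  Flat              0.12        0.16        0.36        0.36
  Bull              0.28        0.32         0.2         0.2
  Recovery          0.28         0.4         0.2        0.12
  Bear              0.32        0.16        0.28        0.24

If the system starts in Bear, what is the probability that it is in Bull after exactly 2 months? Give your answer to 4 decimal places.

0.2528

Propagate the distribution vector 2 months from Bear.
After 0 months: (0.0000, 0.0000, 0.0000, 1.0000)
After 1 month: (0.3200, 0.1600, 0.2800, 0.2400)
After 2 months: (0.2384, 0.2528, 0.2704, 0.2384)
P(in Bull after 2 months) = 0.2528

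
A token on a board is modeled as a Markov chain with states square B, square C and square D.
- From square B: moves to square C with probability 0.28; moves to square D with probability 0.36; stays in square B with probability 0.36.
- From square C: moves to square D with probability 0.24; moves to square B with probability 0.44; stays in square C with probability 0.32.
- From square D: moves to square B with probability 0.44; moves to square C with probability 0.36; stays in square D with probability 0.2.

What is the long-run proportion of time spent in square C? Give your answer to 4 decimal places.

0.3148

Let the stationary distribution be π with π = πP and π_1 + π_2 + π_3 = 1.
π_1 = 0.36·π_1 + 0.44·π_2 + 0.44·π_3
π_2 = 0.28·π_1 + 0.32·π_2 + 0.36·π_3
Solving with the normalization constraint gives π = (0.4074, 0.3148, 0.2778).
So the stationary probability of square C is 0.3148.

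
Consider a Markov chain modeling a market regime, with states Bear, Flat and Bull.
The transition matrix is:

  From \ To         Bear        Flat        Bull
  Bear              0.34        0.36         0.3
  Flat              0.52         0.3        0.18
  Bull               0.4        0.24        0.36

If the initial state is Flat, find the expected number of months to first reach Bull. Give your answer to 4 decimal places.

Let t(s) be the expected number of months to first reach Bull from state s, with t(Bull) = 0. Conditioning on the first month:
t(Bear) = 1 + 0.34·t(Bear) + 0.36·t(Flat)
t(Flat) = 1 + 0.52·t(Bear) + 0.3·t(Flat)
Solving: t(Bear) = 3.8574, t(Flat) = 4.2940.
Expected months from Flat to Bull: 4.2940.

4.2940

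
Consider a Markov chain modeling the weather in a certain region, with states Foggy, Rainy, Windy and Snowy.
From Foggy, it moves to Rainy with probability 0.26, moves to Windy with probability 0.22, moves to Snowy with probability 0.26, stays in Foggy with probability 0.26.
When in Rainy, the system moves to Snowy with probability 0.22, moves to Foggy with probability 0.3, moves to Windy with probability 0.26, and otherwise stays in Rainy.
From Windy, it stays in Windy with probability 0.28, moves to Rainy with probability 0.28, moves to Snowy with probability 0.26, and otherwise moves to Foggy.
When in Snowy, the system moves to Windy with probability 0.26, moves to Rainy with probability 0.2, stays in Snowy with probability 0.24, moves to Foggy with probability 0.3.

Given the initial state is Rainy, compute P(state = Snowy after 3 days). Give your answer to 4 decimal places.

0.2453

Propagate the distribution vector 3 days from Rainy.
After 0 days: (0.0000, 1.0000, 0.0000, 0.0000)
After 1 day: (0.3000, 0.2200, 0.2600, 0.2200)
After 2 days: (0.2568, 0.2432, 0.2532, 0.2468)
After 3 days: (0.2593, 0.2405, 0.2548, 0.2453)
P(in Snowy after 3 days) = 0.2453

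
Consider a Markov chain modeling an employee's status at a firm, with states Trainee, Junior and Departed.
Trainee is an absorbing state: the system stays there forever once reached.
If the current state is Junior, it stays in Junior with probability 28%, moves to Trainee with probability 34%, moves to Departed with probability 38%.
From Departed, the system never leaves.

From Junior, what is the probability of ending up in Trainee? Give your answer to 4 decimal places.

0.4722

Let h(s) be the probability of absorption at Trainee starting from transient state s. Then h(Trainee) = 1 and h(Departed) = 0. By first-step analysis:
h(Junior) = 0.34·1 + 0.28·h(Junior) + 0.38·0
Solving: h(Junior) = 0.4722.
Starting from Junior, the probability is 0.4722.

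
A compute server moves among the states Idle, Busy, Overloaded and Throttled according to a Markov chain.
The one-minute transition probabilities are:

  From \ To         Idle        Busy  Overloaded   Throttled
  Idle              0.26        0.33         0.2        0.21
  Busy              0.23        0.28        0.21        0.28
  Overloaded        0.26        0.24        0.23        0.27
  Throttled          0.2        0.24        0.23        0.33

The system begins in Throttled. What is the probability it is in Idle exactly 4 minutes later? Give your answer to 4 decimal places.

0.2353

Propagate the distribution vector 4 minutes from Throttled.
After 0 minutes: (0.0000, 0.0000, 0.0000, 1.0000)
After 1 minute: (0.2000, 0.2400, 0.2300, 0.3300)
After 2 minutes: (0.2330, 0.2676, 0.2192, 0.2802)
After 3 minutes: (0.2352, 0.2717, 0.2177, 0.2755)
After 4 minutes: (0.2353, 0.2720, 0.2175, 0.2751)
P(in Idle after 4 minutes) = 0.2353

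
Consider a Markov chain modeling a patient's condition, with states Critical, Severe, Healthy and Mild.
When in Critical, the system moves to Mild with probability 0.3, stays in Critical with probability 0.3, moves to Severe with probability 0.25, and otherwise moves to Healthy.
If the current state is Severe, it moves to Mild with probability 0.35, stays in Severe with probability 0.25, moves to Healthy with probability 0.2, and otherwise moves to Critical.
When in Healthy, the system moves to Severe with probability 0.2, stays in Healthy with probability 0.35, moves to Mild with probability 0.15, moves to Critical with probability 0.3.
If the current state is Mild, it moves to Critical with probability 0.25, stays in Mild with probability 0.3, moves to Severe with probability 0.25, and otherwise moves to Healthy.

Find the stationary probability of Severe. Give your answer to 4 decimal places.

0.2390

Let the stationary distribution be π with π = πP and π_1 + π_2 + π_3 + π_4 = 1.
π_1 = 0.3·π_1 + 0.2·π_2 + 0.3·π_3 + 0.25·π_4
π_2 = 0.25·π_1 + 0.25·π_2 + 0.2·π_3 + 0.25·π_4
π_3 = 0.15·π_1 + 0.2·π_2 + 0.35·π_3 + 0.2·π_4
Solving with the normalization constraint gives π = (0.2622, 0.2390, 0.2199, 0.2790).
So the stationary probability of Severe is 0.2390.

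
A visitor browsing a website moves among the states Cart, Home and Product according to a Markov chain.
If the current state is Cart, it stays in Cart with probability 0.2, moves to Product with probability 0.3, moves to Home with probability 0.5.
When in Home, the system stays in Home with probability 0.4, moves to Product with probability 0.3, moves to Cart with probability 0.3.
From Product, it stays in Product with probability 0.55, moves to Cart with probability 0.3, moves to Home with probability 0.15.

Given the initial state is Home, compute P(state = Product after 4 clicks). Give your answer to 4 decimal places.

0.3984

Propagate the distribution vector 4 clicks from Home.
After 0 clicks: (0.0000, 1.0000, 0.0000)
After 1 click: (0.3000, 0.4000, 0.3000)
After 2 clicks: (0.2700, 0.3550, 0.3750)
After 3 clicks: (0.2730, 0.3333, 0.3938)
After 4 clicks: (0.2727, 0.3289, 0.3984)
P(in Product after 4 clicks) = 0.3984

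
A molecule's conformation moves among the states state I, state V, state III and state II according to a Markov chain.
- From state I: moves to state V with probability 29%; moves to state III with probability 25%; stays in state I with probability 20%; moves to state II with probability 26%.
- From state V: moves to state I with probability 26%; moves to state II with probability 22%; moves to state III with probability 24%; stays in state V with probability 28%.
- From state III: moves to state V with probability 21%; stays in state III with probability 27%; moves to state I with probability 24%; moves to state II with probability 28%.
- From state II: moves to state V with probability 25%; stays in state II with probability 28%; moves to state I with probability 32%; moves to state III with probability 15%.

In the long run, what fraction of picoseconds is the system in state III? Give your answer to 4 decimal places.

0.2260

Let the stationary distribution be π with π = πP and π_1 + π_2 + π_3 + π_4 = 1.
π_1 = 0.2·π_1 + 0.26·π_2 + 0.24·π_3 + 0.32·π_4
π_2 = 0.29·π_1 + 0.28·π_2 + 0.21·π_3 + 0.25·π_4
π_3 = 0.25·π_1 + 0.24·π_2 + 0.27·π_3 + 0.15·π_4
Solving with the normalization constraint gives π = (0.2557, 0.2590, 0.2260, 0.2593).
So the stationary probability of state III is 0.2260.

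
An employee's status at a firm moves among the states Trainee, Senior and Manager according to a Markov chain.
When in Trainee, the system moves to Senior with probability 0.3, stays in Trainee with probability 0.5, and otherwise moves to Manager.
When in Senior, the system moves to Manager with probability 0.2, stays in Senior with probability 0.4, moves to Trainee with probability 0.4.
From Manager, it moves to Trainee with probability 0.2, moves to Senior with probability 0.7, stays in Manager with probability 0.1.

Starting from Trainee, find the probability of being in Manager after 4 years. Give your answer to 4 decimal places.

0.1818

Propagate the distribution vector 4 years from Trainee.
After 0 years: (1.0000, 0.0000, 0.0000)
After 1 year: (0.5000, 0.3000, 0.2000)
After 2 years: (0.4100, 0.4100, 0.1800)
After 3 years: (0.4050, 0.4130, 0.1820)
After 4 years: (0.4041, 0.4141, 0.1818)
P(in Manager after 4 years) = 0.1818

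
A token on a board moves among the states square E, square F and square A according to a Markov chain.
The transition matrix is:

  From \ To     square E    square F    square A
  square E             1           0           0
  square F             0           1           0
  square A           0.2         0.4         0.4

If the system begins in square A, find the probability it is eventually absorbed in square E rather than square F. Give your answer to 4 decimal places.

Let h(s) be the probability of absorption at square E starting from transient state s. Then h(square E) = 1 and h(square F) = 0. By first-step analysis:
h(square A) = 0.2·1 + 0.4·0 + 0.4·h(square A)
Solving: h(square A) = 0.3333.
Starting from square A, the probability is 0.3333.

0.3333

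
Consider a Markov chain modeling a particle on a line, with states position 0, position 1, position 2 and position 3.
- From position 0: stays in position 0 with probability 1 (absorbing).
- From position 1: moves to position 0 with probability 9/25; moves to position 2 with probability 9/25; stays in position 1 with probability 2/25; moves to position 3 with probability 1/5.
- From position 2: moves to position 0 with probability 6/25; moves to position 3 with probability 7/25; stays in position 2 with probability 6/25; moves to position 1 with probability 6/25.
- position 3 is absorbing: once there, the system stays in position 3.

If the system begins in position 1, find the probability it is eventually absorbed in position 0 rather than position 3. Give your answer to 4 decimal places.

Let h(s) be the probability of absorption at position 0 starting from transient state s. Then h(position 0) = 1 and h(position 3) = 0. By first-step analysis:
h(position 1) = 0.36·1 + 0.08·h(position 1) + 0.36·h(position 2) + 0.2·0
h(position 2) = 0.24·1 + 0.24·h(position 1) + 0.24·h(position 2) + 0.28·0
Solving: h(position 1) = 0.5875, h(position 2) = 0.5013.
Starting from position 1, the probability is 0.5875.

0.5875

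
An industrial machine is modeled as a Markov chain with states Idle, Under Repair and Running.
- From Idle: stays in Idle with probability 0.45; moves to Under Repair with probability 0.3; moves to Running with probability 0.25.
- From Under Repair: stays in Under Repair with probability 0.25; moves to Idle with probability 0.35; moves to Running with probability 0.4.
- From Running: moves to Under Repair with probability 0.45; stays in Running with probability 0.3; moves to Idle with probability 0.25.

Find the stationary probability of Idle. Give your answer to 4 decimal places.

0.3538

Let the stationary distribution be π with π = πP and π_1 + π_2 + π_3 = 1.
π_1 = 0.45·π_1 + 0.35·π_2 + 0.25·π_3
π_2 = 0.3·π_1 + 0.25·π_2 + 0.45·π_3
Solving with the normalization constraint gives π = (0.3538, 0.3308, 0.3154).
So the stationary probability of Idle is 0.3538.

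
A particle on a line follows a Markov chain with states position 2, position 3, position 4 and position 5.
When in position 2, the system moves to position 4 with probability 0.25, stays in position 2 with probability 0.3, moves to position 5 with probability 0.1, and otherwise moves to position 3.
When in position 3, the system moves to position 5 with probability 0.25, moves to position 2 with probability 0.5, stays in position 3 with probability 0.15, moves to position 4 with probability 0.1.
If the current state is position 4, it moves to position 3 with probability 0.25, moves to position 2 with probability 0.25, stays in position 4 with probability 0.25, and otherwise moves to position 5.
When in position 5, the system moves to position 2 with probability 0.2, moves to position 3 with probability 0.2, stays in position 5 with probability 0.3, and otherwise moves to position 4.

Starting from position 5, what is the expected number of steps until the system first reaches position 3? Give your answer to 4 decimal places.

4.0106

Let t(s) be the expected number of steps to first reach position 3 from state s, with t(position 3) = 0. Conditioning on the first step:
t(position 2) = 1 + 0.3·t(position 2) + 0.25·t(position 4) + 0.1·t(position 5)
t(position 4) = 1 + 0.25·t(position 2) + 0.25·t(position 4) + 0.25·t(position 5)
t(position 5) = 1 + 0.2·t(position 2) + 0.3·t(position 4) + 0.3·t(position 5)
Solving: t(position 2) = 3.3545, t(position 4) = 3.7884, t(position 5) = 4.0106.
Expected steps from position 5 to position 3: 4.0106.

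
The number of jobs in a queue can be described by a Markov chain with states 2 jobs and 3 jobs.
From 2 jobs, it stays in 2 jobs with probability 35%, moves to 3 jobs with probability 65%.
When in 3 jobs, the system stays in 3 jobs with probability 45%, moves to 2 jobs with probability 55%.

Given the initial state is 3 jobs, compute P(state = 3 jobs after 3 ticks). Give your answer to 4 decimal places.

0.5380

Propagate the distribution vector 3 ticks from 3 jobs.
After 0 ticks: (0.0000, 1.0000)
After 1 tick: (0.5500, 0.4500)
After 2 ticks: (0.4400, 0.5600)
After 3 ticks: (0.4620, 0.5380)
P(in 3 jobs after 3 ticks) = 0.5380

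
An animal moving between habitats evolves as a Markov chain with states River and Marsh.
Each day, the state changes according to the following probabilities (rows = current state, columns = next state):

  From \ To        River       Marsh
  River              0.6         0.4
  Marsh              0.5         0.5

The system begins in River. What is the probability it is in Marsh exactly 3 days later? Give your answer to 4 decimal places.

Propagate the distribution vector 3 days from River.
After 0 days: (1.0000, 0.0000)
After 1 day: (0.6000, 0.4000)
After 2 days: (0.5600, 0.4400)
After 3 days: (0.5560, 0.4440)
P(in Marsh after 3 days) = 0.4440

0.4440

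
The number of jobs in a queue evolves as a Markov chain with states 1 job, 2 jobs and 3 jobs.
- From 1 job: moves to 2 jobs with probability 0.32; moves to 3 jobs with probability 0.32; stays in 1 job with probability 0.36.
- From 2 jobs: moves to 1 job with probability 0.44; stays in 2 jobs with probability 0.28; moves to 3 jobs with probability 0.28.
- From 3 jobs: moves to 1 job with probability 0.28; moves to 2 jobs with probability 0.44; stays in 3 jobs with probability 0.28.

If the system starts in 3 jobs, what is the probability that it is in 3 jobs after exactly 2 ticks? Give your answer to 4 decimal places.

Sum over the intermediate state after 1 tick:
P = P(3 jobs→1 job)·P(1 job→3 jobs) + P(3 jobs→2 jobs)·P(2 jobs→3 jobs) + P(3 jobs→3 jobs)·P(3 jobs→3 jobs)
  = 0.28×0.32 + 0.44×0.28 + 0.28×0.28
  = 0.0896 + 0.1232 + 0.0784 = 0.2912

0.2912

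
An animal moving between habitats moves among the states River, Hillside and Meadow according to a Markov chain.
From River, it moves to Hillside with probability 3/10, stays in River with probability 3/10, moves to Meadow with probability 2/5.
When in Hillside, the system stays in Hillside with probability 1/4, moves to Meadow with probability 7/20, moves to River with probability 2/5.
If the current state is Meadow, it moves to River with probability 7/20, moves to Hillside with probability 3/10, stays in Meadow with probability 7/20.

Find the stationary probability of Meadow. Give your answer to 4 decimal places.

Let the stationary distribution be π with π = πP and π_1 + π_2 + π_3 = 1.
π_1 = 0.3·π_1 + 0.4·π_2 + 0.35·π_3
π_2 = 0.3·π_1 + 0.25·π_2 + 0.3·π_3
Solving with the normalization constraint gives π = (0.3469, 0.2857, 0.3673).
So the stationary probability of Meadow is 0.3673.

0.3673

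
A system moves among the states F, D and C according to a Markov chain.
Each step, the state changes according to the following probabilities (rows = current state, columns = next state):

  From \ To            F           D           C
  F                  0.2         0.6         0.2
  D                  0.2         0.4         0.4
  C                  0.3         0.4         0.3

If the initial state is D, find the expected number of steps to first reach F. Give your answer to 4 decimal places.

Let t(s) be the expected number of steps to first reach F from state s, with t(F) = 0. Conditioning on the first step:
t(D) = 1 + 0.4·t(D) + 0.4·t(C)
t(C) = 1 + 0.4·t(D) + 0.3·t(C)
Solving: t(D) = 4.2308, t(C) = 3.8462.
Expected steps from D to F: 4.2308.

4.2308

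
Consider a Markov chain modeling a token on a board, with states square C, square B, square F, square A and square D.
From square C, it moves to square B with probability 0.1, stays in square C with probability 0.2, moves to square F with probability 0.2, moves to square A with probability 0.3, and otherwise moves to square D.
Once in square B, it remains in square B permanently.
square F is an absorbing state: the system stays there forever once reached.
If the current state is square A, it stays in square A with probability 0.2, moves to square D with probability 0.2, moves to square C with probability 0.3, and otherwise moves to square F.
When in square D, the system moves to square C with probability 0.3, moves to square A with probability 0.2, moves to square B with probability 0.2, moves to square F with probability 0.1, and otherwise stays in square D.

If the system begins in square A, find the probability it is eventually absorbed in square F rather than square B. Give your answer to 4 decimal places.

Let h(s) be the probability of absorption at square F starting from transient state s. Then h(square F) = 1 and h(square B) = 0. By first-step analysis:
h(square C) = 0.2·h(square C) + 0.1·0 + 0.2·1 + 0.3·h(square A) + 0.2·h(square D)
h(square A) = 0.3·h(square C) + 0.3·1 + 0.2·h(square A) + 0.2·h(square D)
h(square D) = 0.3·h(square C) + 0.2·0 + 0.1·1 + 0.2·h(square A) + 0.2·h(square D)
Solving: h(square C) = 0.6848, h(square A) = 0.7758, h(square D) = 0.5758.
Starting from square A, the probability is 0.7758.

0.7758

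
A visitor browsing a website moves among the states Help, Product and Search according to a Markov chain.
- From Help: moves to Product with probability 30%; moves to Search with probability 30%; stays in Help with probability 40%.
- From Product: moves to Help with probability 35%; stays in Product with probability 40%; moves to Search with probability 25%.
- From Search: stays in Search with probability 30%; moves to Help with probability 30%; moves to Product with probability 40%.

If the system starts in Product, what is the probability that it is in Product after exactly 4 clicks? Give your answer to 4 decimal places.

0.3646

Propagate the distribution vector 4 clicks from Product.
After 0 clicks: (0.0000, 1.0000, 0.0000)
After 1 click: (0.3500, 0.4000, 0.2500)
After 2 clicks: (0.3550, 0.3650, 0.2800)
After 3 clicks: (0.3538, 0.3645, 0.2818)
After 4 clicks: (0.3536, 0.3646, 0.2818)
P(in Product after 4 clicks) = 0.3646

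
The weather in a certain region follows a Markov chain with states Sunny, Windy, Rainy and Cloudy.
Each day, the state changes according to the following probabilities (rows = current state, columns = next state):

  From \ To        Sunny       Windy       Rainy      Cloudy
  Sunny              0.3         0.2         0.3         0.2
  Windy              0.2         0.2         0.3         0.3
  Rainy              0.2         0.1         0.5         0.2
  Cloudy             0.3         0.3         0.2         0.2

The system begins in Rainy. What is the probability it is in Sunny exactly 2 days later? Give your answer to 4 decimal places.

Propagate the distribution vector 2 days from Rainy.
After 0 days: (0.0000, 0.0000, 1.0000, 0.0000)
After 1 day: (0.2000, 0.1000, 0.5000, 0.2000)
After 2 days: (0.2400, 0.1700, 0.3800, 0.2100)
P(in Sunny after 2 days) = 0.2400

0.2400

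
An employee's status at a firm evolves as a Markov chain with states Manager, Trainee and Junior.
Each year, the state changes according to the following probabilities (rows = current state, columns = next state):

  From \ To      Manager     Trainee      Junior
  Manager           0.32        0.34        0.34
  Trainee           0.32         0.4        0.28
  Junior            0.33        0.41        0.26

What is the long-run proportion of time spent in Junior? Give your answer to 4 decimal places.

Let the stationary distribution be π with π = πP and π_1 + π_2 + π_3 = 1.
π_1 = 0.32·π_1 + 0.32·π_2 + 0.33·π_3
π_2 = 0.34·π_1 + 0.4·π_2 + 0.41·π_3
Solving with the normalization constraint gives π = (0.3229, 0.3836, 0.2935).
So the stationary probability of Junior is 0.2935.

0.2935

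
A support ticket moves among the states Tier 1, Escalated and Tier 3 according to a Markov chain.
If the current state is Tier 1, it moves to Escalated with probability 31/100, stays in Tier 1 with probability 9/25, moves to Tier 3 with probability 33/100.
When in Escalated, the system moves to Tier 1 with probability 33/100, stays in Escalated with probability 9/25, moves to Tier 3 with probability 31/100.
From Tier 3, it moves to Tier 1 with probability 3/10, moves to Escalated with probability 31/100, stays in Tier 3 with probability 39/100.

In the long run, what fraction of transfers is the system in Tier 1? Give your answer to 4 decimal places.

Let the stationary distribution be π with π = πP and π_1 + π_2 + π_3 = 1.
π_1 = 0.36·π_1 + 0.33·π_2 + 0.3·π_3
π_2 = 0.31·π_1 + 0.36·π_2 + 0.31·π_3
Solving with the normalization constraint gives π = (0.3296, 0.3263, 0.3441).
So the stationary probability of Tier 1 is 0.3296.

0.3296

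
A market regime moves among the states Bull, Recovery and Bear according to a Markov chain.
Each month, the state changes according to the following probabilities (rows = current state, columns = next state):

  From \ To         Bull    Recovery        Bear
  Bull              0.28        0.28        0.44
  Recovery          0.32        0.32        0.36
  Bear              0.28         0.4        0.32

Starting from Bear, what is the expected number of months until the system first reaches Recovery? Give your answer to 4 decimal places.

2.7293

Let t(s) be the expected number of months to first reach Recovery from state s, with t(Recovery) = 0. Conditioning on the first month:
t(Bull) = 1 + 0.28·t(Bull) + 0.44·t(Bear)
t(Bear) = 1 + 0.28·t(Bull) + 0.32·t(Bear)
Solving: t(Bull) = 3.0568, t(Bear) = 2.7293.
Expected months from Bear to Recovery: 2.7293.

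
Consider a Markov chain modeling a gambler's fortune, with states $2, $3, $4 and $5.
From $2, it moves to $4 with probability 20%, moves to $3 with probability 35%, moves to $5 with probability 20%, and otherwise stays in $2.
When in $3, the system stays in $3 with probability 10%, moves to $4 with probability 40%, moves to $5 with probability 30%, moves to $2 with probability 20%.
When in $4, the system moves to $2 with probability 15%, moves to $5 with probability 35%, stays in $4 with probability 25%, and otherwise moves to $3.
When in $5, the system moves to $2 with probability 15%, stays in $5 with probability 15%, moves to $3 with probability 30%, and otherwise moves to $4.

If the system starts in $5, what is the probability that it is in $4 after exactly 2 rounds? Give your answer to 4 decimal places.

Propagate the distribution vector 2 rounds from $5.
After 0 rounds: (0.0000, 0.0000, 0.0000, 1.0000)
After 1 round: (0.1500, 0.3000, 0.4000, 0.1500)
After 2 rounds: (0.1800, 0.2275, 0.3100, 0.2825)
P(in $4 after 2 rounds) = 0.3100

0.3100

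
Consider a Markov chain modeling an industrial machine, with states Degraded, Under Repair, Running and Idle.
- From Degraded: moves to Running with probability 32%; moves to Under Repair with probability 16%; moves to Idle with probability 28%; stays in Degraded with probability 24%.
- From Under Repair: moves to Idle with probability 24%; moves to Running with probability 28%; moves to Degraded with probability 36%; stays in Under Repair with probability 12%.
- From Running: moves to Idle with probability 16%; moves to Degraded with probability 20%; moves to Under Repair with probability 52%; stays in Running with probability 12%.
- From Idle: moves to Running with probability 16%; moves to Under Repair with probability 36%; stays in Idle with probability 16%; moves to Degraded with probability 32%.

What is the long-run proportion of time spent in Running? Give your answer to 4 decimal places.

Let the stationary distribution be π with π = πP and π_1 + π_2 + π_3 + π_4 = 1.
π_1 = 0.24·π_1 + 0.36·π_2 + 0.2·π_3 + 0.32·π_4
π_2 = 0.16·π_1 + 0.12·π_2 + 0.52·π_3 + 0.36·π_4
π_3 = 0.32·π_1 + 0.28·π_2 + 0.12·π_3 + 0.16·π_4
Solving with the normalization constraint gives π = (0.2810, 0.2745, 0.2288, 0.2157).
So the stationary probability of Running is 0.2288.

0.2288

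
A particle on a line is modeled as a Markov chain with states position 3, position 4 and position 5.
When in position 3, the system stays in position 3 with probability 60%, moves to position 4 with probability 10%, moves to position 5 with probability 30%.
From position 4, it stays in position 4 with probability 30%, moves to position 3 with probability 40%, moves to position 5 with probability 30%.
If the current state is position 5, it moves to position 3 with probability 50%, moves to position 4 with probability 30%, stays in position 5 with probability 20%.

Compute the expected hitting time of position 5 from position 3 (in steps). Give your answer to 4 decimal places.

Let t(s) be the expected number of steps to first reach position 5 from state s, with t(position 5) = 0. Conditioning on the first step:
t(position 3) = 1 + 0.6·t(position 3) + 0.1·t(position 4)
t(position 4) = 1 + 0.4·t(position 3) + 0.3·t(position 4)
Solving: t(position 3) = 3.3333, t(position 4) = 3.3333.
Expected steps from position 3 to position 5: 3.3333.

3.3333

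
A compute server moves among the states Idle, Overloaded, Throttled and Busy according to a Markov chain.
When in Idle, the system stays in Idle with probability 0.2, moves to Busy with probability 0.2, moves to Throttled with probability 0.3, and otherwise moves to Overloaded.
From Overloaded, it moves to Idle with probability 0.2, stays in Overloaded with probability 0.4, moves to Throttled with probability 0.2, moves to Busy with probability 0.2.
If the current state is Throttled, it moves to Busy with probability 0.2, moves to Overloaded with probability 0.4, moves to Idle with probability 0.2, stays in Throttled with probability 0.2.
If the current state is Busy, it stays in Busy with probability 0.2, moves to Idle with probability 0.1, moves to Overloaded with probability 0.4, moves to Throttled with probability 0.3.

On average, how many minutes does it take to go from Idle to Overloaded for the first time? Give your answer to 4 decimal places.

Let t(s) be the expected number of minutes to first reach Overloaded from state s, with t(Overloaded) = 0. Conditioning on the first minute:
t(Idle) = 1 + 0.2·t(Idle) + 0.3·t(Throttled) + 0.2·t(Busy)
t(Throttled) = 1 + 0.2·t(Idle) + 0.2·t(Throttled) + 0.2·t(Busy)
t(Busy) = 1 + 0.1·t(Idle) + 0.3·t(Throttled) + 0.2·t(Busy)
Solving: t(Idle) = 2.8796, t(Throttled) = 2.6178, t(Busy) = 2.5916.
Expected minutes from Idle to Overloaded: 2.8796.

2.8796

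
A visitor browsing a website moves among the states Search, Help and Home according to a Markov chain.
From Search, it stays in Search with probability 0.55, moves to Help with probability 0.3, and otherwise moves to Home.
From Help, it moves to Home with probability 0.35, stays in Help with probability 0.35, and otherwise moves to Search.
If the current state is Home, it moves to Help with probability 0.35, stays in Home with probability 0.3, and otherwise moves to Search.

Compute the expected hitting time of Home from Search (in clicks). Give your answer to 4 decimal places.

4.6914

Let t(s) be the expected number of clicks to first reach Home from state s, with t(Home) = 0. Conditioning on the first click:
t(Search) = 1 + 0.55·t(Search) + 0.3·t(Help)
t(Help) = 1 + 0.3·t(Search) + 0.35·t(Help)
Solving: t(Search) = 4.6914, t(Help) = 3.7037.
Expected clicks from Search to Home: 4.6914.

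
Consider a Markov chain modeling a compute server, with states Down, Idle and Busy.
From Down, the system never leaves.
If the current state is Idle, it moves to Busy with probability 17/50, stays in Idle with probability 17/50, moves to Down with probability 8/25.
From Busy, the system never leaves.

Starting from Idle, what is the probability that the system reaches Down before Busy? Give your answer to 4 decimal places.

Let h(s) be the probability of absorption at Down starting from transient state s. Then h(Down) = 1 and h(Busy) = 0. By first-step analysis:
h(Idle) = 0.32·1 + 0.34·h(Idle) + 0.34·0
Solving: h(Idle) = 0.4848.
Starting from Idle, the probability is 0.4848.

0.4848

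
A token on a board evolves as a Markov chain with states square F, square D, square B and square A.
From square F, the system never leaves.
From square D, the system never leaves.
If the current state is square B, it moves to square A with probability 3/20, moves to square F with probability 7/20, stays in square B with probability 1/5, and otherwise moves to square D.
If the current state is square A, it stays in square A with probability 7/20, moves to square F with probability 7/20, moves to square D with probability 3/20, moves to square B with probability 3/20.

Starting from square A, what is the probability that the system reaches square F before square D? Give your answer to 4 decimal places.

Let h(s) be the probability of absorption at square F starting from transient state s. Then h(square F) = 1 and h(square D) = 0. By first-step analysis:
h(square B) = 0.35·1 + 0.3·0 + 0.2·h(square B) + 0.15·h(square A)
h(square A) = 0.35·1 + 0.15·0 + 0.15·h(square B) + 0.35·h(square A)
Solving: h(square B) = 0.5628, h(square A) = 0.6683.
Starting from square A, the probability is 0.6683.

0.6683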